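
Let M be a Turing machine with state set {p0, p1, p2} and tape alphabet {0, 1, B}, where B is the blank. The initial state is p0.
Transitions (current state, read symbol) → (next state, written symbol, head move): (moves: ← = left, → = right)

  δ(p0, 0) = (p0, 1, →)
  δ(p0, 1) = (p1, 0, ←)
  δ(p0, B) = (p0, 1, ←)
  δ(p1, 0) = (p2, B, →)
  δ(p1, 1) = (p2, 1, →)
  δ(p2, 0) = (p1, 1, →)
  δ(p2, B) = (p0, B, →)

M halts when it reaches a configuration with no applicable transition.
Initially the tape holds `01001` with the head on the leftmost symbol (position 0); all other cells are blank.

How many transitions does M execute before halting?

14

p0 | [0]1001BB   read 0 → write 1, move →, go to p0
p0 | 1[1]001BB   read 1 → write 0, move ←, go to p1
p1 | [1]0001BB   read 1 → write 1, move →, go to p2
p2 | 1[0]001BB   read 0 → write 1, move →, go to p1
p1 | 11[0]01BB   read 0 → write B, move →, go to p2
p2 | 11B[0]1BB   read 0 → write 1, move →, go to p1
p1 | 11B1[1]BB   read 1 → write 1, move →, go to p2
p2 | 11B11[B]B   read B → write B, move →, go to p0
p0 | 11B11B[B]   read B → write 1, move ←, go to p0
p0 | 11B11[B]1   read B → write 1, move ←, go to p0
p0 | 11B1[1]11   read 1 → write 0, move ←, go to p1
p1 | 11B[1]011   read 1 → write 1, move →, go to p2
p2 | 11B1[0]11   read 0 → write 1, move →, go to p1
p1 | 11B11[1]1   read 1 → write 1, move →, go to p2
p2 | 11B111[1]
M halts after 14 transitions.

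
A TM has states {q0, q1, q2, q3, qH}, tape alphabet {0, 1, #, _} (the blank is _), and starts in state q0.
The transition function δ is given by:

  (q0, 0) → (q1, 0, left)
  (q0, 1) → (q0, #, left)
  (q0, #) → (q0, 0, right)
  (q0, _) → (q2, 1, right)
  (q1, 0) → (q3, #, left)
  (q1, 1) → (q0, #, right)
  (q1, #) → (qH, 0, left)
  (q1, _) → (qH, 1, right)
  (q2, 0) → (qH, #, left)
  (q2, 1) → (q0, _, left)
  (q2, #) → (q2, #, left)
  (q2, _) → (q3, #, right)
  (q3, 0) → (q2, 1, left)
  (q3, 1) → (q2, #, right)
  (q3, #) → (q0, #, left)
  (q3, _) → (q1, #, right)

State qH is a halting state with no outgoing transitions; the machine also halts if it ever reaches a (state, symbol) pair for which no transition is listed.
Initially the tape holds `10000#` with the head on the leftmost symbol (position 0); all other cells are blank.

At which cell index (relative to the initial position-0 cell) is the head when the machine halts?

-3

q0 | ____[1]0000#   read 1 → write #, move left, go to q0
q0 | ___[_]#0000#   read _ → write 1, move right, go to q2
q2 | ___1[#]0000#   read # → write #, move left, go to q2
q2 | ___[1]#0000#   read 1 → write _, move left, go to q0
q0 | __[_]_#0000#   read _ → write 1, move right, go to q2
q2 | __1[_]#0000#   read _ → write #, move right, go to q3
q3 | __1#[#]0000#   read # → write #, move left, go to q0
q0 | __1[#]#0000#   read # → write 0, move right, go to q0
q0 | __10[#]0000#   read # → write 0, move right, go to q0
q0 | __100[0]000#   read 0 → write 0, move left, go to q1
q1 | __10[0]0000#   read 0 → write #, move left, go to q3
q3 | __1[0]#0000#   read 0 → write 1, move left, go to q2
q2 | __[1]1#0000#   read 1 → write _, move left, go to q0
q0 | _[_]_1#0000#   read _ → write 1, move right, go to q2
q2 | _1[_]1#0000#   read _ → write #, move right, go to q3
q3 | _1#[1]#0000#   read 1 → write #, move right, go to q2
q2 | _1##[#]0000#   read # → write #, move left, go to q2
q2 | _1#[#]#0000#   read # → write #, move left, go to q2
q2 | _1[#]##0000#   read # → write #, move left, go to q2
q2 | _[1]###0000#   read 1 → write _, move left, go to q0
q0 | [_]_###0000#   read _ → write 1, move right, go to q2
q2 | 1[_]###0000#   read _ → write #, move right, go to q3
q3 | 1#[#]##0000#   read # → write #, move left, go to q0
q0 | 1[#]###0000#   read # → write 0, move right, go to q0
q0 | 10[#]##0000#   read # → write 0, move right, go to q0
q0 | 100[#]#0000#   read # → write 0, move right, go to q0
q0 | 1000[#]0000#   read # → write 0, move right, go to q0
q0 | 10000[0]000#   read 0 → write 0, move left, go to q1
q1 | 1000[0]0000#   read 0 → write #, move left, go to q3
q3 | 100[0]#0000#   read 0 → write 1, move left, go to q2
q2 | 10[0]1#0000#   read 0 → write #, move left, go to qH
qH | 1[0]#1#0000#
At halt the head is at cell -3.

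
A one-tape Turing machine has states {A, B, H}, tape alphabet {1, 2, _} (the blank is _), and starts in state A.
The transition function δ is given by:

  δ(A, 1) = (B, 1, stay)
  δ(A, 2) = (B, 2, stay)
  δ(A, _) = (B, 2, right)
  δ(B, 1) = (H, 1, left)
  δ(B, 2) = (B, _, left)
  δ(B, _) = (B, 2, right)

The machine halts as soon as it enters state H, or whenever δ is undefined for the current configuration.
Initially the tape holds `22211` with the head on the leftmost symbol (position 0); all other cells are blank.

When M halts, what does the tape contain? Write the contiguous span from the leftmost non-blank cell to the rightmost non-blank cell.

A | ___[2]2211   read 2 → write 2, move stay, go to B
B | ___[2]2211   read 2 → write _, move left, go to B
B | __[_]_2211   read _ → write 2, move right, go to B
B | __2[_]2211   read _ → write 2, move right, go to B
B | __22[2]211   read 2 → write _, move left, go to B
B | __2[2]_211   read 2 → write _, move left, go to B
B | __[2]__211   read 2 → write _, move left, go to B
B | _[_]___211   read _ → write 2, move right, go to B
B | _2[_]__211   read _ → write 2, move right, go to B
B | _22[_]_211   read _ → write 2, move right, go to B
B | _222[_]211   read _ → write 2, move right, go to B
B | _2222[2]11   read 2 → write _, move left, go to B
B | _222[2]_11   read 2 → write _, move left, go to B
B | _22[2]__11   read 2 → write _, move left, go to B
B | _2[2]___11   read 2 → write _, move left, go to B
B | _[2]____11   read 2 → write _, move left, go to B
B | [_]_____11   read _ → write 2, move right, go to B
B | 2[_]____11   read _ → write 2, move right, go to B
B | 22[_]___11   read _ → write 2, move right, go to B
B | 222[_]__11   read _ → write 2, move right, go to B
B | 2222[_]_11   read _ → write 2, move right, go to B
B | 22222[_]11   read _ → write 2, move right, go to B
B | 222222[1]1   read 1 → write 1, move left, go to H
H | 22222[2]11
The non-blank tape span at halt is 22222211.

22222211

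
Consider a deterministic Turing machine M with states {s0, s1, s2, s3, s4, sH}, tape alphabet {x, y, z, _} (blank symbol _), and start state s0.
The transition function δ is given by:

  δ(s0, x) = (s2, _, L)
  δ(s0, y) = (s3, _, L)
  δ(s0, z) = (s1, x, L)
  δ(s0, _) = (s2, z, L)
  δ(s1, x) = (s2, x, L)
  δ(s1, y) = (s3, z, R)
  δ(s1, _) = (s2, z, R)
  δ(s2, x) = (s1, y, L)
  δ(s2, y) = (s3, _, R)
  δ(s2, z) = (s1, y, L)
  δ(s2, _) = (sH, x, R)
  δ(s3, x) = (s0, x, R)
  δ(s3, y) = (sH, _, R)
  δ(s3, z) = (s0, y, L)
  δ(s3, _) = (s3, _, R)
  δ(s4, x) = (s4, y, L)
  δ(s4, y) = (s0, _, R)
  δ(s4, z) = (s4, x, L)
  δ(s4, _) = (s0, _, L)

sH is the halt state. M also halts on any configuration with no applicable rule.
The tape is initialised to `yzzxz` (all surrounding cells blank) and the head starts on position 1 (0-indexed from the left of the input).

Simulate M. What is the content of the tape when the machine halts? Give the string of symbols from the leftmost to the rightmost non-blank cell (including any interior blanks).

zz_xxx

state=s0 head=1 tape=_y[z]zxz   (s0,z)→(s1,x,L)
state=s1 head=0 tape=_[y]xzxz   (s1,y)→(s3,z,R)
state=s3 head=1 tape=_z[x]zxz   (s3,x)→(s0,x,R)
state=s0 head=2 tape=_zx[z]xz   (s0,z)→(s1,x,L)
state=s1 head=1 tape=_z[x]xxz   (s1,x)→(s2,x,L)
state=s2 head=0 tape=_[z]xxxz   (s2,z)→(s1,y,L)
state=s1 head=-1 tape=[_]yxxxz   (s1,_)→(s2,z,R)
state=s2 head=0 tape=z[y]xxxz   (s2,y)→(s3,_,R)
state=s3 head=1 tape=z_[x]xxz   (s3,x)→(s0,x,R)
state=s0 head=2 tape=z_x[x]xz   (s0,x)→(s2,_,L)
state=s2 head=1 tape=z_[x]_xz   (s2,x)→(s1,y,L)
state=s1 head=0 tape=z[_]y_xz   (s1,_)→(s2,z,R)
state=s2 head=1 tape=zz[y]_xz   (s2,y)→(s3,_,R)
state=s3 head=2 tape=zz_[_]xz   (s3,_)→(s3,_,R)
state=s3 head=3 tape=zz__[x]z   (s3,x)→(s0,x,R)
state=s0 head=4 tape=zz__x[z]   (s0,z)→(s1,x,L)
state=s1 head=3 tape=zz__[x]x   (s1,x)→(s2,x,L)
state=s2 head=2 tape=zz_[_]xx   (s2,_)→(sH,x,R)
state=sH head=3 tape=zz_x[x]x
The non-blank tape span at halt is zz_xxx.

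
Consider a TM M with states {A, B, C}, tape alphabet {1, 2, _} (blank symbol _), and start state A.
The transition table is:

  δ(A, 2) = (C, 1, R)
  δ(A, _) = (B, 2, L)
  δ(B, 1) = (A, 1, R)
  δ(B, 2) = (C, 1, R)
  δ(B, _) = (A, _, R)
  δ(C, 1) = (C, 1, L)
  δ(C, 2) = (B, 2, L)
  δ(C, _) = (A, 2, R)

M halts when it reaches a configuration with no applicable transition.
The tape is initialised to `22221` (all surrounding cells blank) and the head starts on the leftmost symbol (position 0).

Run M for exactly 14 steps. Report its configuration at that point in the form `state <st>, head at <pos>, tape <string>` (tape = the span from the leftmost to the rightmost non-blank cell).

state C, head at 0, tape 11111

A | [2]2221   read 2 → write 1, move R, go to C
C | 1[2]221   read 2 → write 2, move L, go to B
B | [1]2221   read 1 → write 1, move R, go to A
A | 1[2]221   read 2 → write 1, move R, go to C
C | 11[2]21   read 2 → write 2, move L, go to B
B | 1[1]221   read 1 → write 1, move R, go to A
A | 11[2]21   read 2 → write 1, move R, go to C
C | 111[2]1   read 2 → write 2, move L, go to B
B | 11[1]21   read 1 → write 1, move R, go to A
A | 111[2]1   read 2 → write 1, move R, go to C
C | 1111[1]   read 1 → write 1, move L, go to C
C | 111[1]1   read 1 → write 1, move L, go to C
C | 11[1]11   read 1 → write 1, move L, go to C
C | 1[1]111   read 1 → write 1, move L, go to C
C | [1]1111
After 14 steps: state C, head at 0, tape 11111.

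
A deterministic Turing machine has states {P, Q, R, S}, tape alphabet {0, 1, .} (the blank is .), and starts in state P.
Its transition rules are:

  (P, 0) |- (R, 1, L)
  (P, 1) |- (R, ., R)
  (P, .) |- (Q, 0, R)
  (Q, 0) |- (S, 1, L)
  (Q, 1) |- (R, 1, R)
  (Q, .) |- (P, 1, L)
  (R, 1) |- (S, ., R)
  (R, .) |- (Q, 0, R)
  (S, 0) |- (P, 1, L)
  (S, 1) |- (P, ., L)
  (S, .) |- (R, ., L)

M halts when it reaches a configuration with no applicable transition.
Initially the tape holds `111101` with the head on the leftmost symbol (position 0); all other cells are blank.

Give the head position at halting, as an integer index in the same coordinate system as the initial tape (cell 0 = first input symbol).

state=P head=0 tape=[1]11101   (P,1)→(R,.,R)
state=R head=1 tape=.[1]1101   (R,1)→(S,.,R)
state=S head=2 tape=..[1]101   (S,1)→(P,.,L)
state=P head=1 tape=.[.].101   (P,.)→(Q,0,R)
state=Q head=2 tape=.0[.]101   (Q,.)→(P,1,L)
state=P head=1 tape=.[0]1101   (P,0)→(R,1,L)
state=R head=0 tape=[.]11101   (R,.)→(Q,0,R)
state=Q head=1 tape=0[1]1101   (Q,1)→(R,1,R)
state=R head=2 tape=01[1]101   (R,1)→(S,.,R)
state=S head=3 tape=01.[1]01   (S,1)→(P,.,L)
state=P head=2 tape=01[.].01   (P,.)→(Q,0,R)
state=Q head=3 tape=010[.]01   (Q,.)→(P,1,L)
state=P head=2 tape=01[0]101   (P,0)→(R,1,L)
state=R head=1 tape=0[1]1101   (R,1)→(S,.,R)
state=S head=2 tape=0.[1]101   (S,1)→(P,.,L)
state=P head=1 tape=0[.].101   (P,.)→(Q,0,R)
state=Q head=2 tape=00[.]101   (Q,.)→(P,1,L)
state=P head=1 tape=0[0]1101   (P,0)→(R,1,L)
state=R head=0 tape=[0]11101
At halt the head is at cell 0.

0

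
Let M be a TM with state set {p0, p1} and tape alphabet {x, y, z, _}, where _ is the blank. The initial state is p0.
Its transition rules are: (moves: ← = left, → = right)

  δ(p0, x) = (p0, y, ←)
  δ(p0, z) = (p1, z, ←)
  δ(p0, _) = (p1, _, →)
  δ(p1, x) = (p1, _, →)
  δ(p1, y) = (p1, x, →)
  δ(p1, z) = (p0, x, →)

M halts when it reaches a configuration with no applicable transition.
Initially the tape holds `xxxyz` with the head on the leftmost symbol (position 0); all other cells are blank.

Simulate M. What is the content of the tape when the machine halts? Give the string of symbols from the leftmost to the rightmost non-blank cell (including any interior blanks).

x__xx

state=p0 head=0 tape=_[x]xxyz__   (p0,x)→(p0,y,←)
state=p0 head=-1 tape=[_]yxxyz__   (p0,_)→(p1,_,→)
state=p1 head=0 tape=_[y]xxyz__   (p1,y)→(p1,x,→)
state=p1 head=1 tape=_x[x]xyz__   (p1,x)→(p1,_,→)
state=p1 head=2 tape=_x_[x]yz__   (p1,x)→(p1,_,→)
state=p1 head=3 tape=_x__[y]z__   (p1,y)→(p1,x,→)
state=p1 head=4 tape=_x__x[z]__   (p1,z)→(p0,x,→)
state=p0 head=5 tape=_x__xx[_]_   (p0,_)→(p1,_,→)
state=p1 head=6 tape=_x__xx_[_]
The non-blank tape span at halt is x__xx.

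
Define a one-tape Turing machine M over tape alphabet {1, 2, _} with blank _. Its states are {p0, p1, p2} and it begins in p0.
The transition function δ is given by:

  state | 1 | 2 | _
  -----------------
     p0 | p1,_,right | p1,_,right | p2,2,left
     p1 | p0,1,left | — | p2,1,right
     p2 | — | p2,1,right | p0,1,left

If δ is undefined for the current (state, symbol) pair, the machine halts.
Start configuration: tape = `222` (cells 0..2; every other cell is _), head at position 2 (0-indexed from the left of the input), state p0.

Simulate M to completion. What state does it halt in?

p2

state=p0 head=2 tape=22[2]__   (p0,2)→(p1,_,right)
state=p1 head=3 tape=22_[_]_   (p1,_)→(p2,1,right)
state=p2 head=4 tape=22_1[_]   (p2,_)→(p0,1,left)
state=p0 head=3 tape=22_[1]1   (p0,1)→(p1,_,right)
state=p1 head=4 tape=22__[1]   (p1,1)→(p0,1,left)
state=p0 head=3 tape=22_[_]1   (p0,_)→(p2,2,left)
state=p2 head=2 tape=22[_]21   (p2,_)→(p0,1,left)
state=p0 head=1 tape=2[2]121   (p0,2)→(p1,_,right)
state=p1 head=2 tape=2_[1]21   (p1,1)→(p0,1,left)
state=p0 head=1 tape=2[_]121   (p0,_)→(p2,2,left)
state=p2 head=0 tape=[2]2121   (p2,2)→(p2,1,right)
state=p2 head=1 tape=1[2]121   (p2,2)→(p2,1,right)
state=p2 head=2 tape=11[1]21
No transition is defined for (p2, 1); M halts in state p2.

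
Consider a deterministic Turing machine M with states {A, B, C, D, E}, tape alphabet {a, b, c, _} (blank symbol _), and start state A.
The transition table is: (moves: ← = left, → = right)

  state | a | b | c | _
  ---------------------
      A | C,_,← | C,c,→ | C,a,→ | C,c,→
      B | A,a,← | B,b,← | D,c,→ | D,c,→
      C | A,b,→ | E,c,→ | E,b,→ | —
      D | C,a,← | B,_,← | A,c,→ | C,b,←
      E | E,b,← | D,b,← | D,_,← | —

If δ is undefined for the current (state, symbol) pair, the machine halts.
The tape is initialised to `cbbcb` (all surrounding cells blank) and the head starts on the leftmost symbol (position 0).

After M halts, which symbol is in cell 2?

A | _[c]bbcb_   read c → write a, move →, go to C
C | _a[b]bcb_   read b → write c, move →, go to E
E | _ac[b]cb_   read b → write b, move ←, go to D
D | _a[c]bcb_   read c → write c, move →, go to A
A | _ac[b]cb_   read b → write c, move →, go to C
C | _acc[c]b_   read c → write b, move →, go to E
E | _accb[b]_   read b → write b, move ←, go to D
D | _acc[b]b_   read b → write _, move ←, go to B
B | _ac[c]_b_   read c → write c, move →, go to D
D | _acc[_]b_   read _ → write b, move ←, go to C
C | _ac[c]bb_   read c → write b, move →, go to E
E | _acb[b]b_   read b → write b, move ←, go to D
D | _ac[b]bb_   read b → write _, move ←, go to B
B | _a[c]_bb_   read c → write c, move →, go to D
D | _ac[_]bb_   read _ → write b, move ←, go to C
C | _a[c]bbb_   read c → write b, move →, go to E
E | _ab[b]bb_   read b → write b, move ←, go to D
D | _a[b]bbb_   read b → write _, move ←, go to B
B | _[a]_bbb_   read a → write a, move ←, go to A
A | [_]a_bbb_   read _ → write c, move →, go to C
C | c[a]_bbb_   read a → write b, move →, go to A
A | cb[_]bbb_   read _ → write c, move →, go to C
C | cbc[b]bb_   read b → write c, move →, go to E
E | cbcc[b]b_   read b → write b, move ←, go to D
D | cbc[c]bb_   read c → write c, move →, go to A
A | cbcc[b]b_   read b → write c, move →, go to C
C | cbccc[b]_   read b → write c, move →, go to E
E | cbcccc[_]
Cell 2 holds c when M halts.

c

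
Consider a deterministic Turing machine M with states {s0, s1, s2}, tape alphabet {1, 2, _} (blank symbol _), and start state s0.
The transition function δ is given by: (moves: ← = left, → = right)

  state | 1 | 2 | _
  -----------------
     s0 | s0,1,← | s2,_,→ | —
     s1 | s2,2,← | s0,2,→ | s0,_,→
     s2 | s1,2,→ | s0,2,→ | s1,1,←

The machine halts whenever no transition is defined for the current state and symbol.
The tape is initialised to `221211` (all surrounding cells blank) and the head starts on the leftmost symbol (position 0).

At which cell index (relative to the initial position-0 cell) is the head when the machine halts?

5

s0 | [2]21211_   read 2 → write _, move →, go to s2
s2 | _[2]1211_   read 2 → write 2, move →, go to s0
s0 | _2[1]211_   read 1 → write 1, move ←, go to s0
s0 | _[2]1211_   read 2 → write _, move →, go to s2
s2 | __[1]211_   read 1 → write 2, move →, go to s1
s1 | __2[2]11_   read 2 → write 2, move →, go to s0
s0 | __22[1]1_   read 1 → write 1, move ←, go to s0
s0 | __2[2]11_   read 2 → write _, move →, go to s2
s2 | __2_[1]1_   read 1 → write 2, move →, go to s1
s1 | __2_2[1]_   read 1 → write 2, move ←, go to s2
s2 | __2_[2]2_   read 2 → write 2, move →, go to s0
s0 | __2_2[2]_   read 2 → write _, move →, go to s2
s2 | __2_2_[_]   read _ → write 1, move ←, go to s1
s1 | __2_2[_]1   read _ → write _, move →, go to s0
s0 | __2_2_[1]   read 1 → write 1, move ←, go to s0
s0 | __2_2[_]1
At halt the head is at cell 5.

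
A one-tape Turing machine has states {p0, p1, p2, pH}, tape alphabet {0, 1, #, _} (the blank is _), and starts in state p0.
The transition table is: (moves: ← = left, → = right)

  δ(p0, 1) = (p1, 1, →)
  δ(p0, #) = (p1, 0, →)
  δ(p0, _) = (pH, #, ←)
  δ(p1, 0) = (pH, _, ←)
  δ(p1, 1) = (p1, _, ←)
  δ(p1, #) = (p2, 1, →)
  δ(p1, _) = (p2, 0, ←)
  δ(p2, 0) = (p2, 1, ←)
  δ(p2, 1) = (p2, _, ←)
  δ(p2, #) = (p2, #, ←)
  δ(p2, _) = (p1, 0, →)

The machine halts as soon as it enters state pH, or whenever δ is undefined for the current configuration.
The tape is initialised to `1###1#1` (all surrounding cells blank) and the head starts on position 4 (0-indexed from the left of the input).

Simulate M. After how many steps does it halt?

p0 | ___1###[1]#1   read 1 → write 1, move →, go to p1
p1 | ___1###1[#]1   read # → write 1, move →, go to p2
p2 | ___1###11[1]   read 1 → write _, move ←, go to p2
p2 | ___1###1[1]_   read 1 → write _, move ←, go to p2
p2 | ___1###[1]__   read 1 → write _, move ←, go to p2
p2 | ___1##[#]___   read # → write #, move ←, go to p2
p2 | ___1#[#]#___   read # → write #, move ←, go to p2
p2 | ___1[#]##___   read # → write #, move ←, go to p2
p2 | ___[1]###___   read 1 → write _, move ←, go to p2
p2 | __[_]_###___   read _ → write 0, move →, go to p1
p1 | __0[_]###___   read _ → write 0, move ←, go to p2
p2 | __[0]0###___   read 0 → write 1, move ←, go to p2
p2 | _[_]10###___   read _ → write 0, move →, go to p1
p1 | _0[1]0###___   read 1 → write _, move ←, go to p1
p1 | _[0]_0###___   read 0 → write _, move ←, go to pH
pH | [_]__0###___
M halts after 15 transitions.

15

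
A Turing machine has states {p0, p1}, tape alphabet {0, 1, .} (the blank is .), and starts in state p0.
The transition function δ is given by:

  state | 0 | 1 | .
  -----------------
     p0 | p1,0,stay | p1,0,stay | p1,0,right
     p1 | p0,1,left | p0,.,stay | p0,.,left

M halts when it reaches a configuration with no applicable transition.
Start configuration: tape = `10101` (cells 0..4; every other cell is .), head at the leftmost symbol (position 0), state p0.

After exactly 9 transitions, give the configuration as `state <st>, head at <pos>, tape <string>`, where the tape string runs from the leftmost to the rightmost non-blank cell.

state=p0 head=0 tape=.[1]0101   (p0,1)→(p1,0,stay)
state=p1 head=0 tape=.[0]0101   (p1,0)→(p0,1,left)
state=p0 head=-1 tape=[.]10101   (p0,.)→(p1,0,right)
state=p1 head=0 tape=0[1]0101   (p1,1)→(p0,.,stay)
state=p0 head=0 tape=0[.]0101   (p0,.)→(p1,0,right)
state=p1 head=1 tape=00[0]101   (p1,0)→(p0,1,left)
state=p0 head=0 tape=0[0]1101   (p0,0)→(p1,0,stay)
state=p1 head=0 tape=0[0]1101   (p1,0)→(p0,1,left)
state=p0 head=-1 tape=[0]11101   (p0,0)→(p1,0,stay)
state=p1 head=-1 tape=[0]11101
After 9 steps: state p1, head at -1, tape 011101.

state p1, head at -1, tape 011101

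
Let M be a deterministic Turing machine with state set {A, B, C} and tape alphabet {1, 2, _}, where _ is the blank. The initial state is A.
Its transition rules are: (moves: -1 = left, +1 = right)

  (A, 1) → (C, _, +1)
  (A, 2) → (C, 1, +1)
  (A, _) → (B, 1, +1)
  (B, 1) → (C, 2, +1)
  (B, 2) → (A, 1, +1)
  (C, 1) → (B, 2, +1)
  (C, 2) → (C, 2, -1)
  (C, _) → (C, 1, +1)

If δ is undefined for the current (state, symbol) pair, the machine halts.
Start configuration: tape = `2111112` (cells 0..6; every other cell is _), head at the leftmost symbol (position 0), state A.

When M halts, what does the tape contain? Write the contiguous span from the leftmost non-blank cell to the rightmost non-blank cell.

12222211

A | [2]111112__   read 2 → write 1, move +1, go to C
C | 1[1]11112__   read 1 → write 2, move +1, go to B
B | 12[1]1112__   read 1 → write 2, move +1, go to C
C | 122[1]112__   read 1 → write 2, move +1, go to B
B | 1222[1]12__   read 1 → write 2, move +1, go to C
C | 12222[1]2__   read 1 → write 2, move +1, go to B
B | 122222[2]__   read 2 → write 1, move +1, go to A
A | 1222221[_]_   read _ → write 1, move +1, go to B
B | 12222211[_]
The non-blank tape span at halt is 12222211.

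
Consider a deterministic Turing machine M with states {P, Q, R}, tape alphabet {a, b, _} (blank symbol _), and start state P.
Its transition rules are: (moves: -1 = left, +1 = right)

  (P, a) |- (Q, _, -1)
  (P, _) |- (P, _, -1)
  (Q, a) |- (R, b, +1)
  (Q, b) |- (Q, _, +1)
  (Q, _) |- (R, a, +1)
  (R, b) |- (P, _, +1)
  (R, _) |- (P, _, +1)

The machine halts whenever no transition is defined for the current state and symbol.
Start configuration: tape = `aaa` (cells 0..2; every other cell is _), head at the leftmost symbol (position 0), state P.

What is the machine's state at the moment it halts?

P

state=P head=0 tape=_[a]aa_   (P,a)→(Q,_,-1)
state=Q head=-1 tape=[_]_aa_   (Q,_)→(R,a,+1)
state=R head=0 tape=a[_]aa_   (R,_)→(P,_,+1)
state=P head=1 tape=a_[a]a_   (P,a)→(Q,_,-1)
state=Q head=0 tape=a[_]_a_   (Q,_)→(R,a,+1)
state=R head=1 tape=aa[_]a_   (R,_)→(P,_,+1)
state=P head=2 tape=aa_[a]_   (P,a)→(Q,_,-1)
state=Q head=1 tape=aa[_]__   (Q,_)→(R,a,+1)
state=R head=2 tape=aaa[_]_   (R,_)→(P,_,+1)
state=P head=3 tape=aaa_[_]   (P,_)→(P,_,-1)
state=P head=2 tape=aaa[_]_   (P,_)→(P,_,-1)
state=P head=1 tape=aa[a]__   (P,a)→(Q,_,-1)
state=Q head=0 tape=a[a]___   (Q,a)→(R,b,+1)
state=R head=1 tape=ab[_]__   (R,_)→(P,_,+1)
state=P head=2 tape=ab_[_]_   (P,_)→(P,_,-1)
state=P head=1 tape=ab[_]__   (P,_)→(P,_,-1)
state=P head=0 tape=a[b]___
No transition is defined for (P, b); M halts in state P.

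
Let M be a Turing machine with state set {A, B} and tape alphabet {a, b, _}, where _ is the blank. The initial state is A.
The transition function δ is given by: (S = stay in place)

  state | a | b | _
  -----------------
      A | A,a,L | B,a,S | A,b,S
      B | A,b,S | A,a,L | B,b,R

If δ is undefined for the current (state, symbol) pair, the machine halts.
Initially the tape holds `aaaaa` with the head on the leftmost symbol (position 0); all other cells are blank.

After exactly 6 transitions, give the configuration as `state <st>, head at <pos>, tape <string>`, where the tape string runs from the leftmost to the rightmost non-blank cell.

A | _[a]aaaa   read a → write a, move L, go to A
A | [_]aaaaa   read _ → write b, move S, go to A
A | [b]aaaaa   read b → write a, move S, go to B
B | [a]aaaaa   read a → write b, move S, go to A
A | [b]aaaaa   read b → write a, move S, go to B
B | [a]aaaaa   read a → write b, move S, go to A
A | [b]aaaaa
After 6 steps: state A, head at -1, tape baaaaa.

state A, head at -1, tape baaaaa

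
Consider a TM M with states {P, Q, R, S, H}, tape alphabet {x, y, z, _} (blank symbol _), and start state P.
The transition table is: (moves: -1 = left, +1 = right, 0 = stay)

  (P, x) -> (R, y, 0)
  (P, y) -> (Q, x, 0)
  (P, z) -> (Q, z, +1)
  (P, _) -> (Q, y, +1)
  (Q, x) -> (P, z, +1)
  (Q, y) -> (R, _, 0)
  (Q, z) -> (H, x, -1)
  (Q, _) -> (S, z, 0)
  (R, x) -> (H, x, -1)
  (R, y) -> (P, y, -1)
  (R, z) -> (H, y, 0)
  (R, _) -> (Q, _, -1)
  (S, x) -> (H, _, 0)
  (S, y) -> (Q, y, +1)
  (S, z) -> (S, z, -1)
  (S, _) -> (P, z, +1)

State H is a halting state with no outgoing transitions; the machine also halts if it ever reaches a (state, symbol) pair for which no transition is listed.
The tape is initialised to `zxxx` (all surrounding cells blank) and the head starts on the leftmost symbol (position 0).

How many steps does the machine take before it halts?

P | [z]xxx   read z → write z, move +1, go to Q
Q | z[x]xx   read x → write z, move +1, go to P
P | zz[x]x   read x → write y, move 0, go to R
R | zz[y]x   read y → write y, move -1, go to P
P | z[z]yx   read z → write z, move +1, go to Q
Q | zz[y]x   read y → write _, move 0, go to R
R | zz[_]x   read _ → write _, move -1, go to Q
Q | z[z]_x   read z → write x, move -1, go to H
H | [z]x_x
M halts after 8 transitions.

8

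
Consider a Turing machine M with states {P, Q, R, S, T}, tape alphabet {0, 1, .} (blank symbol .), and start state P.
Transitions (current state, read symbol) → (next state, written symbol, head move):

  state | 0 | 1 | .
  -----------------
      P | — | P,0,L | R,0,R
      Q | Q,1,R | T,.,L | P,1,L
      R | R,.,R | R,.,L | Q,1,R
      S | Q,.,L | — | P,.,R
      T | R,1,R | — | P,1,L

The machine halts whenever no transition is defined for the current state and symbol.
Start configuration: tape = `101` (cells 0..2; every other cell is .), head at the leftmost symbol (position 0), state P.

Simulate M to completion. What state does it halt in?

P

P | .[1]01   read 1 → write 0, move L, go to P
P | [.]001   read . → write 0, move R, go to R
R | 0[0]01   read 0 → write ., move R, go to R
R | 0.[0]1   read 0 → write ., move R, go to R
R | 0..[1]   read 1 → write ., move L, go to R
R | 0.[.].   read . → write 1, move R, go to Q
Q | 0.1[.]   read . → write 1, move L, go to P
P | 0.[1]1   read 1 → write 0, move L, go to P
P | 0[.]01   read . → write 0, move R, go to R
R | 00[0]1   read 0 → write ., move R, go to R
R | 00.[1]   read 1 → write ., move L, go to R
R | 00[.].   read . → write 1, move R, go to Q
Q | 001[.]   read . → write 1, move L, go to P
P | 00[1]1   read 1 → write 0, move L, go to P
P | 0[0]01
No transition is defined for (P, 0); M halts in state P.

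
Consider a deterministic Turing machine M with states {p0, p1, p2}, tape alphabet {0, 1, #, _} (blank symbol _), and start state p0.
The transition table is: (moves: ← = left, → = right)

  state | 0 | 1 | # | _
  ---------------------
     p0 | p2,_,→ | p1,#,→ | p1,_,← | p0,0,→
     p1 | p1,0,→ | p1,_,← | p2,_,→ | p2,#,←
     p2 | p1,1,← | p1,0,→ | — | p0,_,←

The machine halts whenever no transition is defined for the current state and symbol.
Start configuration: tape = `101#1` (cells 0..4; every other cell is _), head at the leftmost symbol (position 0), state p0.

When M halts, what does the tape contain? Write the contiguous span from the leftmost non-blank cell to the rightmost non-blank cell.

p0 | [1]01#1   read 1 → write #, move →, go to p1
p1 | #[0]1#1   read 0 → write 0, move →, go to p1
p1 | #0[1]#1   read 1 → write _, move ←, go to p1
p1 | #[0]_#1   read 0 → write 0, move →, go to p1
p1 | #0[_]#1   read _ → write #, move ←, go to p2
p2 | #[0]##1   read 0 → write 1, move ←, go to p1
p1 | [#]1##1   read # → write _, move →, go to p2
p2 | _[1]##1   read 1 → write 0, move →, go to p1
p1 | _0[#]#1   read # → write _, move →, go to p2
p2 | _0_[#]1
The non-blank tape span at halt is 0_#1.

0_#1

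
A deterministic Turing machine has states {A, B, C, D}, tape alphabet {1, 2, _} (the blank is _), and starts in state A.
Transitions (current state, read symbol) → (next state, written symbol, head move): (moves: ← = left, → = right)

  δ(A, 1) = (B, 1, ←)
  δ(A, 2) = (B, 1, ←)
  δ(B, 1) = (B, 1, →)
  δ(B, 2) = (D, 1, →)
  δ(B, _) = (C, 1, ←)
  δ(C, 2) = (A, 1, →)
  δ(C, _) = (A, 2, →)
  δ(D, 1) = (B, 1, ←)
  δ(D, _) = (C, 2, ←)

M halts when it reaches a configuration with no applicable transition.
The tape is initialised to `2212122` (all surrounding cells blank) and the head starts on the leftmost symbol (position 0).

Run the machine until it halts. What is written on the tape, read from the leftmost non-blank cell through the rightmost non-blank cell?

state=A head=0 tape=__[2]212122   (A,2)→(B,1,←)
state=B head=-1 tape=_[_]1212122   (B,_)→(C,1,←)
state=C head=-2 tape=[_]11212122   (C,_)→(A,2,→)
state=A head=-1 tape=2[1]1212122   (A,1)→(B,1,←)
state=B head=-2 tape=[2]11212122   (B,2)→(D,1,→)
state=D head=-1 tape=1[1]1212122   (D,1)→(B,1,←)
state=B head=-2 tape=[1]11212122   (B,1)→(B,1,→)
state=B head=-1 tape=1[1]1212122   (B,1)→(B,1,→)
state=B head=0 tape=11[1]212122   (B,1)→(B,1,→)
state=B head=1 tape=111[2]12122   (B,2)→(D,1,→)
state=D head=2 tape=1111[1]2122   (D,1)→(B,1,←)
state=B head=1 tape=111[1]12122   (B,1)→(B,1,→)
state=B head=2 tape=1111[1]2122   (B,1)→(B,1,→)
state=B head=3 tape=11111[2]122   (B,2)→(D,1,→)
state=D head=4 tape=111111[1]22   (D,1)→(B,1,←)
state=B head=3 tape=11111[1]122   (B,1)→(B,1,→)
state=B head=4 tape=111111[1]22   (B,1)→(B,1,→)
state=B head=5 tape=1111111[2]2   (B,2)→(D,1,→)
state=D head=6 tape=11111111[2]
The non-blank tape span at halt is 111111112.

111111112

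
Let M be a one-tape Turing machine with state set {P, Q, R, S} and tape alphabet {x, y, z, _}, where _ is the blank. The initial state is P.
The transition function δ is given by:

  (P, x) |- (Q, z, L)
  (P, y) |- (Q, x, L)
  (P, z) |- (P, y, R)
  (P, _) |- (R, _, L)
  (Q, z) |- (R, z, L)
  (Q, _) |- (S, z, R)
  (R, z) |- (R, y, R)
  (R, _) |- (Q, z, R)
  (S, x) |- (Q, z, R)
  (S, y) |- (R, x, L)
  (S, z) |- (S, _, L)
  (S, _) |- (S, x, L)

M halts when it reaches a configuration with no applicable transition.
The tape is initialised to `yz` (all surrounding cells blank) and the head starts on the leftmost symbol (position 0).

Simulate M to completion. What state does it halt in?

state=P head=0 tape=_[y]z___   (P,y)→(Q,x,L)
state=Q head=-1 tape=[_]xz___   (Q,_)→(S,z,R)
state=S head=0 tape=z[x]z___   (S,x)→(Q,z,R)
state=Q head=1 tape=zz[z]___   (Q,z)→(R,z,L)
state=R head=0 tape=z[z]z___   (R,z)→(R,y,R)
state=R head=1 tape=zy[z]___   (R,z)→(R,y,R)
state=R head=2 tape=zyy[_]__   (R,_)→(Q,z,R)
state=Q head=3 tape=zyyz[_]_   (Q,_)→(S,z,R)
state=S head=4 tape=zyyzz[_]   (S,_)→(S,x,L)
state=S head=3 tape=zyyz[z]x   (S,z)→(S,_,L)
state=S head=2 tape=zyy[z]_x   (S,z)→(S,_,L)
state=S head=1 tape=zy[y]__x   (S,y)→(R,x,L)
state=R head=0 tape=z[y]x__x
No transition is defined for (R, y); M halts in state R.

R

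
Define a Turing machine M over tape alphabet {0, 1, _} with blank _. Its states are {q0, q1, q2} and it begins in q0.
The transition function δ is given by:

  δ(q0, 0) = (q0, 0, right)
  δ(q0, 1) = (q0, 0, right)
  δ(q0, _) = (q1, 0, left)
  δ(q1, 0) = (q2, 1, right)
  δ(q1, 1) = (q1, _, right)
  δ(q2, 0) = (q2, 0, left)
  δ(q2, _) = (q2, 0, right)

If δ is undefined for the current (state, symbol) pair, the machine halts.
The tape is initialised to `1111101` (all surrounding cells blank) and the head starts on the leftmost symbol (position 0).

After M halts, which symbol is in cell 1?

0

state=q0 head=0 tape=[1]111101_   (q0,1)→(q0,0,right)
state=q0 head=1 tape=0[1]11101_   (q0,1)→(q0,0,right)
state=q0 head=2 tape=00[1]1101_   (q0,1)→(q0,0,right)
state=q0 head=3 tape=000[1]101_   (q0,1)→(q0,0,right)
state=q0 head=4 tape=0000[1]01_   (q0,1)→(q0,0,right)
state=q0 head=5 tape=00000[0]1_   (q0,0)→(q0,0,right)
state=q0 head=6 tape=000000[1]_   (q0,1)→(q0,0,right)
state=q0 head=7 tape=0000000[_]   (q0,_)→(q1,0,left)
state=q1 head=6 tape=000000[0]0   (q1,0)→(q2,1,right)
state=q2 head=7 tape=0000001[0]   (q2,0)→(q2,0,left)
state=q2 head=6 tape=000000[1]0
Cell 1 holds 0 when M halts.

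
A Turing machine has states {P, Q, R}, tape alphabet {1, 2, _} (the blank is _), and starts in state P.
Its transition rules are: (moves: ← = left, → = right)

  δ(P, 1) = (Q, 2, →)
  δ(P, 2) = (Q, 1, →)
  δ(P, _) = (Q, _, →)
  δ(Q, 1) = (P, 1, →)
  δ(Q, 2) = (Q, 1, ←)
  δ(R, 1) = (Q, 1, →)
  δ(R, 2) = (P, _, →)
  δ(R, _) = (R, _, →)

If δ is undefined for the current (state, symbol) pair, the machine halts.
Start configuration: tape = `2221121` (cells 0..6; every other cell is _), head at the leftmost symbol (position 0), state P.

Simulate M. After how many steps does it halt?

P | [2]221121__   read 2 → write 1, move →, go to Q
Q | 1[2]21121__   read 2 → write 1, move ←, go to Q
Q | [1]121121__   read 1 → write 1, move →, go to P
P | 1[1]21121__   read 1 → write 2, move →, go to Q
Q | 12[2]1121__   read 2 → write 1, move ←, go to Q
Q | 1[2]11121__   read 2 → write 1, move ←, go to Q
Q | [1]111121__   read 1 → write 1, move →, go to P
P | 1[1]11121__   read 1 → write 2, move →, go to Q
Q | 12[1]1121__   read 1 → write 1, move →, go to P
P | 121[1]121__   read 1 → write 2, move →, go to Q
Q | 1212[1]21__   read 1 → write 1, move →, go to P
P | 12121[2]1__   read 2 → write 1, move →, go to Q
Q | 121211[1]__   read 1 → write 1, move →, go to P
P | 1212111[_]_   read _ → write _, move →, go to Q
Q | 1212111_[_]
M halts after 14 transitions.

14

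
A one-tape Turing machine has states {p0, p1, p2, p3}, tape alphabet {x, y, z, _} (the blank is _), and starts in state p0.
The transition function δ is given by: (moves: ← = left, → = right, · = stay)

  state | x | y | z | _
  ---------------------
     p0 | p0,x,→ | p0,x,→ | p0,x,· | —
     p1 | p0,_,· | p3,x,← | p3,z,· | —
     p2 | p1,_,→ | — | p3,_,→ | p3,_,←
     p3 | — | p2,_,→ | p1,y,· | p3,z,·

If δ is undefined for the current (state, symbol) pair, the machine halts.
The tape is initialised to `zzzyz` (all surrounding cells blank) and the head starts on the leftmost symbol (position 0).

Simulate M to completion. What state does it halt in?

p0

state=p0 head=0 tape=[z]zzyz_   (p0,z)→(p0,x,·)
state=p0 head=0 tape=[x]zzyz_   (p0,x)→(p0,x,→)
state=p0 head=1 tape=x[z]zyz_   (p0,z)→(p0,x,·)
state=p0 head=1 tape=x[x]zyz_   (p0,x)→(p0,x,→)
state=p0 head=2 tape=xx[z]yz_   (p0,z)→(p0,x,·)
state=p0 head=2 tape=xx[x]yz_   (p0,x)→(p0,x,→)
state=p0 head=3 tape=xxx[y]z_   (p0,y)→(p0,x,→)
state=p0 head=4 tape=xxxx[z]_   (p0,z)→(p0,x,·)
state=p0 head=4 tape=xxxx[x]_   (p0,x)→(p0,x,→)
state=p0 head=5 tape=xxxxx[_]
No transition is defined for (p0, _); M halts in state p0.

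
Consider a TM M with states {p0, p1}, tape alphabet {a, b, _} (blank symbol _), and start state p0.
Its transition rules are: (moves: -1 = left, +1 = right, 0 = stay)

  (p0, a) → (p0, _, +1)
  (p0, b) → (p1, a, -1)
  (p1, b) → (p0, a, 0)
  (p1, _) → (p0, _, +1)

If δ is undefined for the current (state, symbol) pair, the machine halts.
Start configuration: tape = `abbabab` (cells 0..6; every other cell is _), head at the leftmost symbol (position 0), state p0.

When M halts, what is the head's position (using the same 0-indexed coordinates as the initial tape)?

state=p0 head=0 tape=[a]bbabab_   (p0,a)→(p0,_,+1)
state=p0 head=1 tape=_[b]babab_   (p0,b)→(p1,a,-1)
state=p1 head=0 tape=[_]ababab_   (p1,_)→(p0,_,+1)
state=p0 head=1 tape=_[a]babab_   (p0,a)→(p0,_,+1)
state=p0 head=2 tape=__[b]abab_   (p0,b)→(p1,a,-1)
state=p1 head=1 tape=_[_]aabab_   (p1,_)→(p0,_,+1)
state=p0 head=2 tape=__[a]abab_   (p0,a)→(p0,_,+1)
state=p0 head=3 tape=___[a]bab_   (p0,a)→(p0,_,+1)
state=p0 head=4 tape=____[b]ab_   (p0,b)→(p1,a,-1)
state=p1 head=3 tape=___[_]aab_   (p1,_)→(p0,_,+1)
state=p0 head=4 tape=____[a]ab_   (p0,a)→(p0,_,+1)
state=p0 head=5 tape=_____[a]b_   (p0,a)→(p0,_,+1)
state=p0 head=6 tape=______[b]_   (p0,b)→(p1,a,-1)
state=p1 head=5 tape=_____[_]a_   (p1,_)→(p0,_,+1)
state=p0 head=6 tape=______[a]_   (p0,a)→(p0,_,+1)
state=p0 head=7 tape=_______[_]
At halt the head is at cell 7.

7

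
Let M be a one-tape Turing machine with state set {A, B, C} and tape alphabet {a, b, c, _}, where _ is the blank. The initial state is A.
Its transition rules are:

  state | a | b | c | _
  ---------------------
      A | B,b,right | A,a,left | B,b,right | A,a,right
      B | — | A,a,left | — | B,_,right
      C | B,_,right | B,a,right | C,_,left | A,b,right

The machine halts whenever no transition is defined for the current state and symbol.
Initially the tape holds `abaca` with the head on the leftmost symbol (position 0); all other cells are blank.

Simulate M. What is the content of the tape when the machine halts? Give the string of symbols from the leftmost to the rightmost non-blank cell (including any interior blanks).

abaaca

A | _[a]baca   read a → write b, move right, go to B
B | _b[b]aca   read b → write a, move left, go to A
A | _[b]aaca   read b → write a, move left, go to A
A | [_]aaaca   read _ → write a, move right, go to A
A | a[a]aaca   read a → write b, move right, go to B
B | ab[a]aca
The non-blank tape span at halt is abaaca.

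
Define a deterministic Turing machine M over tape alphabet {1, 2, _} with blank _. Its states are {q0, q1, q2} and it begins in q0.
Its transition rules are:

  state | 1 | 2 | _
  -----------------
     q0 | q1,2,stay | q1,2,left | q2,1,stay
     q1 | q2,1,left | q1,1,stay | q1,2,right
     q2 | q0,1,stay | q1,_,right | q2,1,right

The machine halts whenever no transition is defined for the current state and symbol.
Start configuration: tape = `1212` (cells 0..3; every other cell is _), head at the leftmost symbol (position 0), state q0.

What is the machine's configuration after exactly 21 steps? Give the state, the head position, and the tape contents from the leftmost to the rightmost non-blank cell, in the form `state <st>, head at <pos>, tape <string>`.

state q2, head at -3, tape 111212

state=q0 head=0 tape=___[1]212   (q0,1)→(q1,2,stay)
state=q1 head=0 tape=___[2]212   (q1,2)→(q1,1,stay)
state=q1 head=0 tape=___[1]212   (q1,1)→(q2,1,left)
state=q2 head=-1 tape=__[_]1212   (q2,_)→(q2,1,right)
state=q2 head=0 tape=__1[1]212   (q2,1)→(q0,1,stay)
state=q0 head=0 tape=__1[1]212   (q0,1)→(q1,2,stay)
state=q1 head=0 tape=__1[2]212   (q1,2)→(q1,1,stay)
state=q1 head=0 tape=__1[1]212   (q1,1)→(q2,1,left)
state=q2 head=-1 tape=__[1]1212   (q2,1)→(q0,1,stay)
state=q0 head=-1 tape=__[1]1212   (q0,1)→(q1,2,stay)
state=q1 head=-1 tape=__[2]1212   (q1,2)→(q1,1,stay)
state=q1 head=-1 tape=__[1]1212   (q1,1)→(q2,1,left)
state=q2 head=-2 tape=_[_]11212   (q2,_)→(q2,1,right)
state=q2 head=-1 tape=_1[1]1212   (q2,1)→(q0,1,stay)
state=q0 head=-1 tape=_1[1]1212   (q0,1)→(q1,2,stay)
state=q1 head=-1 tape=_1[2]1212   (q1,2)→(q1,1,stay)
state=q1 head=-1 tape=_1[1]1212   (q1,1)→(q2,1,left)
state=q2 head=-2 tape=_[1]11212   (q2,1)→(q0,1,stay)
state=q0 head=-2 tape=_[1]11212   (q0,1)→(q1,2,stay)
state=q1 head=-2 tape=_[2]11212   (q1,2)→(q1,1,stay)
state=q1 head=-2 tape=_[1]11212   (q1,1)→(q2,1,left)
state=q2 head=-3 tape=[_]111212
After 21 steps: state q2, head at -3, tape 111212.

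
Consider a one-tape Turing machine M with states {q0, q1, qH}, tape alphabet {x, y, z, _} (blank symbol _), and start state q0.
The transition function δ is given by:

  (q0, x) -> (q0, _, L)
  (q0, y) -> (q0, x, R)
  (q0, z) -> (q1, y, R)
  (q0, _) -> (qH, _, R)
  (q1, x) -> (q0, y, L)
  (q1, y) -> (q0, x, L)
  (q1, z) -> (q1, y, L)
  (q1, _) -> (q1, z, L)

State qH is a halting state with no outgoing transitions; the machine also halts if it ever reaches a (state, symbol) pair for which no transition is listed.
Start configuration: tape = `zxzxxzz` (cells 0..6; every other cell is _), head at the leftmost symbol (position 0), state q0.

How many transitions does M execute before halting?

14

state=q0 head=0 tape=_[z]xzxxzz   (q0,z)→(q1,y,R)
state=q1 head=1 tape=_y[x]zxxzz   (q1,x)→(q0,y,L)
state=q0 head=0 tape=_[y]yzxxzz   (q0,y)→(q0,x,R)
state=q0 head=1 tape=_x[y]zxxzz   (q0,y)→(q0,x,R)
state=q0 head=2 tape=_xx[z]xxzz   (q0,z)→(q1,y,R)
state=q1 head=3 tape=_xxy[x]xzz   (q1,x)→(q0,y,L)
state=q0 head=2 tape=_xx[y]yxzz   (q0,y)→(q0,x,R)
state=q0 head=3 tape=_xxx[y]xzz   (q0,y)→(q0,x,R)
state=q0 head=4 tape=_xxxx[x]zz   (q0,x)→(q0,_,L)
state=q0 head=3 tape=_xxx[x]_zz   (q0,x)→(q0,_,L)
state=q0 head=2 tape=_xx[x]__zz   (q0,x)→(q0,_,L)
state=q0 head=1 tape=_x[x]___zz   (q0,x)→(q0,_,L)
state=q0 head=0 tape=_[x]____zz   (q0,x)→(q0,_,L)
state=q0 head=-1 tape=[_]_____zz   (q0,_)→(qH,_,R)
state=qH head=0 tape=_[_]____zz
M halts after 14 transitions.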